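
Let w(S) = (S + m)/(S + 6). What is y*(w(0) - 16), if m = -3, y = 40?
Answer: -660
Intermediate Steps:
w(S) = (-3 + S)/(6 + S) (w(S) = (S - 3)/(S + 6) = (-3 + S)/(6 + S))
y*(w(0) - 16) = 40*((-3 + 0)/(6 + 0) - 16) = 40*(-3/6 - 16) = 40*((⅙)*(-3) - 16) = 40*(-½ - 16) = 40*(-33/2) = -660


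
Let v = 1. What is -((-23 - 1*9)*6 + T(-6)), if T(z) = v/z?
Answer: 1153/6 ≈ 192.17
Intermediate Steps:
T(z) = 1/z
-((-23 - 1*9)*6 + T(-6)) = -((-23 - 1*9)*6 + 1/(-6)) = -((-23 - 9)*6 - ⅙) = -(-32*6 - ⅙) = -(-192 - ⅙) = -1*(-1153/6) = 1153/6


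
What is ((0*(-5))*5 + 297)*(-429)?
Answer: -127413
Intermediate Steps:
((0*(-5))*5 + 297)*(-429) = (0*5 + 297)*(-429) = (0 + 297)*(-429) = 297*(-429) = -127413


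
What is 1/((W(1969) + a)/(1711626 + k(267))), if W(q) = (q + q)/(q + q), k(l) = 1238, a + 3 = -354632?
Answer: -856432/177317 ≈ -4.8299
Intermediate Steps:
a = -354635 (a = -3 - 354632 = -354635)
W(q) = 1 (W(q) = (2*q)/((2*q)) = (2*q)*(1/(2*q)) = 1)
1/((W(1969) + a)/(1711626 + k(267))) = 1/((1 - 354635)/(1711626 + 1238)) = 1/(-354634/1712864) = 1/(-354634*1/1712864) = 1/(-177317/856432) = -856432/177317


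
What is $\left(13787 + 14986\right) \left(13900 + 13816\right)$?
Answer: $797472468$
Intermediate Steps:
$\left(13787 + 14986\right) \left(13900 + 13816\right) = 28773 \cdot 27716 = 797472468$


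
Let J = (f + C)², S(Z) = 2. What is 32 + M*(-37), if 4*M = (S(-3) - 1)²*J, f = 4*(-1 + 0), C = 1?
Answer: -205/4 ≈ -51.250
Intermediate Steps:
f = -4 (f = 4*(-1) = -4)
J = 9 (J = (-4 + 1)² = (-3)² = 9)
M = 9/4 (M = ((2 - 1)²*9)/4 = (1²*9)/4 = (1*9)/4 = (¼)*9 = 9/4 ≈ 2.2500)
32 + M*(-37) = 32 + (9/4)*(-37) = 32 - 333/4 = -205/4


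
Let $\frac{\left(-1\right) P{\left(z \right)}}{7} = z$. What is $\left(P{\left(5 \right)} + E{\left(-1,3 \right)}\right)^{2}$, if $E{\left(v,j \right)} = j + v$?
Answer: $1089$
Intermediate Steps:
$P{\left(z \right)} = - 7 z$
$\left(P{\left(5 \right)} + E{\left(-1,3 \right)}\right)^{2} = \left(\left(-7\right) 5 + \left(3 - 1\right)\right)^{2} = \left(-35 + 2\right)^{2} = \left(-33\right)^{2} = 1089$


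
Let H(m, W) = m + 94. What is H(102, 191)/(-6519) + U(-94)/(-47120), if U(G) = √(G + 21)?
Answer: -196/6519 - I*√73/47120 ≈ -0.030066 - 0.00018132*I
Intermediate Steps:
H(m, W) = 94 + m
U(G) = √(21 + G)
H(102, 191)/(-6519) + U(-94)/(-47120) = (94 + 102)/(-6519) + √(21 - 94)/(-47120) = 196*(-1/6519) + √(-73)*(-1/47120) = -196/6519 + (I*√73)*(-1/47120) = -196/6519 - I*√73/47120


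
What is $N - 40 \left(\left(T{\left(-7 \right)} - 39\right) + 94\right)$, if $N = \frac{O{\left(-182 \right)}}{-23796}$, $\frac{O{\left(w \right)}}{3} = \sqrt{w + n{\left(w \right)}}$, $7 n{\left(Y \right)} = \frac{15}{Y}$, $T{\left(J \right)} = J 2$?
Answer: $-1640 - \frac{i \sqrt{6028958}}{1443624} \approx -1640.0 - 0.0017009 i$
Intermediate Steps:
$T{\left(J \right)} = 2 J$
$n{\left(Y \right)} = \frac{15}{7 Y}$ ($n{\left(Y \right)} = \frac{15 \frac{1}{Y}}{7} = \frac{15}{7 Y}$)
$O{\left(w \right)} = 3 \sqrt{w + \frac{15}{7 w}}$
$N = - \frac{i \sqrt{6028958}}{1443624}$ ($N = \frac{\frac{3}{7} \sqrt{49 \left(-182\right) + \frac{105}{-182}}}{-23796} = \frac{3 \sqrt{-8918 + 105 \left(- \frac{1}{182}\right)}}{7} \left(- \frac{1}{23796}\right) = \frac{3 \sqrt{-8918 - \frac{15}{26}}}{7} \left(- \frac{1}{23796}\right) = \frac{3 \sqrt{- \frac{231883}{26}}}{7} \left(- \frac{1}{23796}\right) = \frac{3 \frac{i \sqrt{6028958}}{26}}{7} \left(- \frac{1}{23796}\right) = \frac{3 i \sqrt{6028958}}{182} \left(- \frac{1}{23796}\right) = - \frac{i \sqrt{6028958}}{1443624} \approx - 0.0017009 i$)
$N - 40 \left(\left(T{\left(-7 \right)} - 39\right) + 94\right) = - \frac{i \sqrt{6028958}}{1443624} - 40 \left(\left(2 \left(-7\right) - 39\right) + 94\right) = - \frac{i \sqrt{6028958}}{1443624} - 40 \left(\left(-14 - 39\right) + 94\right) = - \frac{i \sqrt{6028958}}{1443624} - 40 \left(-53 + 94\right) = - \frac{i \sqrt{6028958}}{1443624} - 40 \cdot 41 = - \frac{i \sqrt{6028958}}{1443624} - 1640 = -1640 - \frac{i \sqrt{6028958}}{1443624}$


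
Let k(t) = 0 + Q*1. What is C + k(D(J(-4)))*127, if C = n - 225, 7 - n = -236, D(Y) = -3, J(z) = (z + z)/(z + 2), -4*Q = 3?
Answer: -309/4 ≈ -77.250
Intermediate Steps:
Q = -¾ (Q = -¼*3 = -¾ ≈ -0.75000)
J(z) = 2*z/(2 + z) (J(z) = (2*z)/(2 + z) = 2*z/(2 + z))
n = 243 (n = 7 - 1*(-236) = 7 + 236 = 243)
k(t) = -¾ (k(t) = 0 - ¾*1 = 0 - ¾ = -¾)
C = 18 (C = 243 - 225 = 18)
C + k(D(J(-4)))*127 = 18 - ¾*127 = 18 - 381/4 = -309/4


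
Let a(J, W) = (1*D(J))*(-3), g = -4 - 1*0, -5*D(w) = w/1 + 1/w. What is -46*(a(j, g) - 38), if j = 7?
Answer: 10856/7 ≈ 1550.9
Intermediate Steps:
D(w) = -w/5 - 1/(5*w) (D(w) = -(w/1 + 1/w)/5 = -(w*1 + 1/w)/5 = -(w + 1/w)/5 = -w/5 - 1/(5*w))
g = -4 (g = -4 + 0 = -4)
a(J, W) = -3*(-1 - J²)/(5*J) (a(J, W) = (1*((-1 - J²)/(5*J)))*(-3) = ((-1 - J²)/(5*J))*(-3) = -3*(-1 - J²)/(5*J))
-46*(a(j, g) - 38) = -46*((⅗)*(1 + 7²)/7 - 38) = -46*((⅗)*(⅐)*(1 + 49) - 38) = -46*((⅗)*(⅐)*50 - 38) = -46*(30/7 - 38) = -46*(-236/7) = 10856/7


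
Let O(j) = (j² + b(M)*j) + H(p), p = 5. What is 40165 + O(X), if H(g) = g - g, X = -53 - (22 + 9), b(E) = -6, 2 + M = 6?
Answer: 47725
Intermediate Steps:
M = 4 (M = -2 + 6 = 4)
X = -84 (X = -53 - 1*31 = -53 - 31 = -84)
H(g) = 0
O(j) = j² - 6*j (O(j) = (j² - 6*j) + 0 = j² - 6*j)
40165 + O(X) = 40165 - 84*(-6 - 84) = 40165 - 84*(-90) = 40165 + 7560 = 47725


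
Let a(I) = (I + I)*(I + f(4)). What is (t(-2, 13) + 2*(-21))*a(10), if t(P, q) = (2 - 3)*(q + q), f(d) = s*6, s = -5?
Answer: 27200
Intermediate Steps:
f(d) = -30 (f(d) = -5*6 = -30)
t(P, q) = -2*q
a(I) = 2*I*(-30 + I) (a(I) = (I + I)*(I - 30) = (2*I)*(-30 + I) = 2*I*(-30 + I))
(t(-2, 13) + 2*(-21))*a(10) = (-2*13 + 2*(-21))*(2*10*(-30 + 10)) = (-26 - 42)*(2*10*(-20)) = -68*(-400) = 27200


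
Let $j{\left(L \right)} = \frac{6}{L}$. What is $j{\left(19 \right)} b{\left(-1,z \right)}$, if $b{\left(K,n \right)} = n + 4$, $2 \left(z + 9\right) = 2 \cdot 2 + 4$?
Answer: $- \frac{6}{19} \approx -0.31579$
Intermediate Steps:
$z = -5$ ($z = -9 + \frac{2 \cdot 2 + 4}{2} = -9 + \frac{4 + 4}{2} = -9 + \frac{1}{2} \cdot 8 = -9 + 4 = -5$)
$b{\left(K,n \right)} = 4 + n$
$j{\left(19 \right)} b{\left(-1,z \right)} = \frac{6}{19} \left(4 - 5\right) = 6 \cdot \frac{1}{19} \left(-1\right) = \frac{6}{19} \left(-1\right) = - \frac{6}{19}$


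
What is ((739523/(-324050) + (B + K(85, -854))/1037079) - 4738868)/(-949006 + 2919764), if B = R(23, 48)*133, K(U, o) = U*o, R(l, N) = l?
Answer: -530856865382983489/220767891337520700 ≈ -2.4046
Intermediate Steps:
B = 3059 (B = 23*133 = 3059)
((739523/(-324050) + (B + K(85, -854))/1037079) - 4738868)/(-949006 + 2919764) = ((739523/(-324050) + (3059 + 85*(-854))/1037079) - 4738868)/(-949006 + 2919764) = ((739523*(-1/324050) + (3059 - 72590)*(1/1037079)) - 4738868)/1970758 = ((-739523/324050 - 69531*1/1037079) - 4738868)*(1/1970758) = ((-739523/324050 - 23177/345693) - 4738868)*(1/1970758) = (-263158431289/112021816650 - 4738868)*(1/1970758) = -530856865382983489/112021816650*1/1970758 = -530856865382983489/220767891337520700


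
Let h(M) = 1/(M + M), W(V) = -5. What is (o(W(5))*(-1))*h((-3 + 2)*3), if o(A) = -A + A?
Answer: 0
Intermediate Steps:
h(M) = 1/(2*M)
o(A) = 0
(o(W(5))*(-1))*h((-3 + 2)*3) = (0*(-1))*(1/(2*(((-3 + 2)*3)))) = 0*(1/(2*((-1*3)))) = 0*((½)/(-3)) = 0*((½)*(-⅓)) = 0*(-⅙) = 0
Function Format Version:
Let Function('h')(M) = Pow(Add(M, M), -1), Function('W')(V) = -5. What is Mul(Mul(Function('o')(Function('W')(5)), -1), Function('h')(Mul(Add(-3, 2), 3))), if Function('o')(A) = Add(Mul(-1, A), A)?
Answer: 0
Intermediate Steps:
Function('h')(M) = Mul(Rational(1, 2), Pow(M, -1)) (Function('h')(M) = Pow(Mul(2, M), -1) = Mul(Rational(1, 2), Pow(M, -1)))
Function('o')(A) = 0
Mul(Mul(Function('o')(Function('W')(5)), -1), Function('h')(Mul(Add(-3, 2), 3))) = Mul(Mul(0, -1), Mul(Rational(1, 2), Pow(Mul(Add(-3, 2), 3), -1))) = Mul(0, Mul(Rational(1, 2), Pow(Mul(-1, 3), -1))) = Mul(0, Mul(Rational(1, 2), Pow(-3, -1))) = Mul(0, Mul(Rational(1, 2), Rational(-1, 3))) = Mul(0, Rational(-1, 6)) = 0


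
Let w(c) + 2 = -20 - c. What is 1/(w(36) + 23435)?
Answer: 1/23377 ≈ 4.2777e-5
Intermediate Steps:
w(c) = -22 - c (w(c) = -2 + (-20 - c) = -22 - c)
1/(w(36) + 23435) = 1/((-22 - 1*36) + 23435) = 1/((-22 - 36) + 23435) = 1/(-58 + 23435) = 1/23377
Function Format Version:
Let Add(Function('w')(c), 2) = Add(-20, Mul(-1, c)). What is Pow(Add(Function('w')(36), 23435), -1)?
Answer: Rational(1, 23377) ≈ 4.2777e-5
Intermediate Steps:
Function('w')(c) = Add(-22, Mul(-1, c)) (Function('w')(c) = Add(-2, Add(-20, Mul(-1, c))) = Add(-22, Mul(-1, c)))
Pow(Add(Function('w')(36), 23435), -1) = Pow(Add(Add(-22, Mul(-1, 36)), 23435), -1) = Pow(Add(Add(-22, -36), 23435), -1) = Pow(Add(-58, 23435), -1) = Pow(23377, -1) = Rational(1, 23377)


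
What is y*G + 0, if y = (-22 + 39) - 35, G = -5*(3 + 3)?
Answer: 540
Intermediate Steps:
G = -30 (G = -5*6 = -30)
y = -18 (y = 17 - 35 = -18)
y*G + 0 = -18*(-30) + 0 = 540 + 0 = 540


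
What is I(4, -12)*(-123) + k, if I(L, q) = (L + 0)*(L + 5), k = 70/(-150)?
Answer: -66427/15 ≈ -4428.5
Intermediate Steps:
k = -7/15 (k = 70*(-1/150) = -7/15 ≈ -0.46667)
I(L, q) = L*(5 + L)
I(4, -12)*(-123) + k = (4*(5 + 4))*(-123) - 7/15 = (4*9)*(-123) - 7/15 = 36*(-123) - 7/15 = -4428 - 7/15 = -66427/15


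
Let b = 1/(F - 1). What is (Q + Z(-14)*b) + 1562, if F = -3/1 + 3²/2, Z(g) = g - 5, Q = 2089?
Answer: 3613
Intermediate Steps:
Z(g) = -5 + g
F = 3/2 (F = -3*1 + 9*(½) = -3 + 9/2 = 3/2 ≈ 1.5000)
b = 2 (b = 1/(3/2 - 1) = 1/(½) = 2)
(Q + Z(-14)*b) + 1562 = (2089 + (-5 - 14)*2) + 1562 = (2089 - 19*2) + 1562 = (2089 - 38) + 1562 = 2051 + 1562 = 3613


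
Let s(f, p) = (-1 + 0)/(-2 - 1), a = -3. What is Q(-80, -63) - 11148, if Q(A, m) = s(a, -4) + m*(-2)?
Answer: -33065/3 ≈ -11022.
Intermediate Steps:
s(f, p) = 1/3 (s(f, p) = -1/(-3) = -1*(-1/3) = 1/3)
Q(A, m) = 1/3 - 2*m (Q(A, m) = 1/3 + m*(-2) = 1/3 - 2*m)
Q(-80, -63) - 11148 = (1/3 - 2*(-63)) - 11148 = (1/3 + 126) - 11148 = 379/3 - 11148 = -33065/3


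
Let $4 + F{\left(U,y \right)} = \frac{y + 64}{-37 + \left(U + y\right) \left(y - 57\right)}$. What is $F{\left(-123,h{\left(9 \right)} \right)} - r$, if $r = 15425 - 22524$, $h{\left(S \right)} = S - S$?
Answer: $\frac{24740297}{3487} \approx 7095.0$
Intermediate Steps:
$h{\left(S \right)} = 0$
$r = -7099$
$F{\left(U,y \right)} = -4 + \frac{64 + y}{-37 + \left(-57 + y\right) \left(U + y\right)}$ ($F{\left(U,y \right)} = -4 + \frac{y + 64}{-37 + \left(U + y\right) \left(y - 57\right)} = -4 + \frac{64 + y}{-37 + \left(U + y\right) \left(-57 + y\right)} = -4 + \frac{64 + y}{-37 + \left(-57 + y\right) \left(U + y\right)}$)
$F{\left(-123,h{\left(9 \right)} \right)} - r = \frac{-212 - 0 - -28044 + 4 \cdot 0^{2} + 4 \left(-123\right) 0}{37 - 0^{2} + 57 \left(-123\right) + 57 \cdot 0 - \left(-123\right) 0} - -7099 = \frac{-212 + 0 + 28044 + 4 \cdot 0 + 0}{37 - 0 - 7011 + 0 + 0} + 7099 = \frac{-212 + 0 + 28044 + 0 + 0}{37 + 0 - 7011 + 0 + 0} + 7099 = \frac{1}{-6974} \cdot 27832 + 7099 = \left(- \frac{1}{6974}\right) 27832 + 7099 = - \frac{13916}{3487} + 7099 = \frac{24740297}{3487}$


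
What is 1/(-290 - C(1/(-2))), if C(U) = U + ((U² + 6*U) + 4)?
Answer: -4/1163 ≈ -0.0034394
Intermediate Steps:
C(U) = 4 + U² + 7*U (C(U) = U + (4 + U² + 6*U) = 4 + U² + 7*U)
1/(-290 - C(1/(-2))) = 1/(-290 - (4 + (1/(-2))² + 7/(-2))) = 1/(-290 - (4 + (-½)² + 7*(-½))) = 1/(-290 - (4 + ¼ - 7/2)) = 1/(-290 - 1*¾) = 1/(-290 - ¾) = 1/(-1163/4) = -4/1163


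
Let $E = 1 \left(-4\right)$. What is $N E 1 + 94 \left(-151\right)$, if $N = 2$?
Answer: $-14202$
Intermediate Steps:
$E = -4$
$N E 1 + 94 \left(-151\right) = 2 \left(-4\right) 1 + 94 \left(-151\right) = \left(-8\right) 1 - 14194 = -8 - 14194 = -14202$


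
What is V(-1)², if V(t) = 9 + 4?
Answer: 169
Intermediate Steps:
V(t) = 13
V(-1)² = 13² = 169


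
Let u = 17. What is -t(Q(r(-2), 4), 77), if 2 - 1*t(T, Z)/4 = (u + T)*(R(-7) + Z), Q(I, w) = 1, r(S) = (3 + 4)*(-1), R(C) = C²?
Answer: 9064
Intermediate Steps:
r(S) = -7 (r(S) = 7*(-1) = -7)
t(T, Z) = 8 - 4*(17 + T)*(49 + Z) (t(T, Z) = 8 - 4*(17 + T)*((-7)² + Z) = 8 - 4*(17 + T)*(49 + Z))
-t(Q(r(-2), 4), 77) = -(-3324 - 196*1 - 68*77 - 4*1*77) = -(-3324 - 196 - 5236 - 308) = -1*(-9064) = 9064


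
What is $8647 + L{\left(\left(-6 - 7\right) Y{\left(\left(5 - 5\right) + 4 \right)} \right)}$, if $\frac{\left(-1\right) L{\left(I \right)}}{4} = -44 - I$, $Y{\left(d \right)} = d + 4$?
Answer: $8407$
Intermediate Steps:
$Y{\left(d \right)} = 4 + d$
$L{\left(I \right)} = 176 + 4 I$ ($L{\left(I \right)} = - 4 \left(-44 - I\right) = 176 + 4 I$)
$8647 + L{\left(\left(-6 - 7\right) Y{\left(\left(5 - 5\right) + 4 \right)} \right)} = 8647 + \left(176 + 4 \left(-6 - 7\right) \left(4 + \left(\left(5 - 5\right) + 4\right)\right)\right) = 8647 + \left(176 + 4 \left(- 13 \left(4 + \left(0 + 4\right)\right)\right)\right) = 8647 + \left(176 + 4 \left(- 13 \left(4 + 4\right)\right)\right) = 8647 + \left(176 + 4 \left(\left(-13\right) 8\right)\right) = 8647 + \left(176 + 4 \left(-104\right)\right) = 8647 + \left(176 - 416\right) = 8647 - 240 = 8407$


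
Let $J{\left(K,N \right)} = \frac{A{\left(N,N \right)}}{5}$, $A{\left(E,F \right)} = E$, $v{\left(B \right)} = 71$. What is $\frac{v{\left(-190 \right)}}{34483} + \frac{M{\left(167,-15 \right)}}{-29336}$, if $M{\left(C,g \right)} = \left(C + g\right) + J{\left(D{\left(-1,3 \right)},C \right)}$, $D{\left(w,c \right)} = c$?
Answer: $- \frac{21551461}{5057966440} \approx -0.0042609$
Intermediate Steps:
$J{\left(K,N \right)} = \frac{N}{5}$
$M{\left(C,g \right)} = g + \frac{6 C}{5}$ ($M{\left(C,g \right)} = \left(C + g\right) + \frac{C}{5} = g + \frac{6 C}{5}$)
$\frac{v{\left(-190 \right)}}{34483} + \frac{M{\left(167,-15 \right)}}{-29336} = \frac{71}{34483} + \frac{-15 + \frac{6}{5} \cdot 167}{-29336} = 71 \cdot \frac{1}{34483} + \left(-15 + \frac{1002}{5}\right) \left(- \frac{1}{29336}\right) = \frac{71}{34483} + \frac{927}{5} \left(- \frac{1}{29336}\right) = \frac{71}{34483} - \frac{927}{146680} = - \frac{21551461}{5057966440}$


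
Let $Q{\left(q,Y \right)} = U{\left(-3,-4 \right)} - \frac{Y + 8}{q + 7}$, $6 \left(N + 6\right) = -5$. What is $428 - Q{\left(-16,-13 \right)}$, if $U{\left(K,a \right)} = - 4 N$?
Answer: $\frac{3611}{9} \approx 401.22$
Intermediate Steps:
$N = - \frac{41}{6}$ ($N = -6 + \frac{1}{6} \left(-5\right) = -6 - \frac{5}{6} = - \frac{41}{6} \approx -6.8333$)
$U{\left(K,a \right)} = \frac{82}{3}$ ($U{\left(K,a \right)} = \left(-4\right) \left(- \frac{41}{6}\right) = \frac{82}{3}$)
$Q{\left(q,Y \right)} = \frac{82}{3} - \frac{8 + Y}{7 + q}$ ($Q{\left(q,Y \right)} = \frac{82}{3} - \frac{Y + 8}{q + 7} = \frac{82}{3} - \frac{8 + Y}{7 + q}$)
$428 - Q{\left(-16,-13 \right)} = 428 - \frac{550 - -39 + 82 \left(-16\right)}{3 \left(7 - 16\right)} = 428 - \frac{550 + 39 - 1312}{3 \left(-9\right)} = 428 - \frac{1}{3} \left(- \frac{1}{9}\right) \left(-723\right) = 428 - \frac{241}{9} = \frac{3611}{9}$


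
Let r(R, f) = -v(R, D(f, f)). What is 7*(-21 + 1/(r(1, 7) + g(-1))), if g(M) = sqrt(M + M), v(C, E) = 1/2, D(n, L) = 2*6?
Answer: -1337/9 - 28*I*sqrt(2)/9 ≈ -148.56 - 4.3998*I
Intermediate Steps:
D(n, L) = 12
v(C, E) = 1/2
g(M) = sqrt(2)*sqrt(M) (g(M) = sqrt(2*M) = sqrt(2)*sqrt(M))
r(R, f) = -1/2 (r(R, f) = -1*1/2 = -1/2)
7*(-21 + 1/(r(1, 7) + g(-1))) = 7*(-21 + 1/(-1/2 + sqrt(2)*sqrt(-1))) = 7*(-21 + 1/(-1/2 + sqrt(2)*I)) = 7*(-21 + 1/(-1/2 + I*sqrt(2))) = -147 + 7/(-1/2 + I*sqrt(2))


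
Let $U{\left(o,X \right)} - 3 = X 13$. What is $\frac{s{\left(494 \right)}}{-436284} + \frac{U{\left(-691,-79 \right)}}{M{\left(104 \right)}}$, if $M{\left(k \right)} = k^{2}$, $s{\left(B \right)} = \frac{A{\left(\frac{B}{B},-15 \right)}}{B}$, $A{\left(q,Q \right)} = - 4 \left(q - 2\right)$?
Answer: $- \frac{66315181}{700453962} \approx -0.094675$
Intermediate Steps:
$U{\left(o,X \right)} = 3 + 13 X$ ($U{\left(o,X \right)} = 3 + X 13 = 3 + 13 X$)
$A{\left(q,Q \right)} = 8 - 4 q$ ($A{\left(q,Q \right)} = - 4 \left(-2 + q\right) = 8 - 4 q$)
$s{\left(B \right)} = \frac{4}{B}$ ($s{\left(B \right)} = \frac{8 - 4 \frac{B}{B}}{B} = \frac{8 - 4}{B} = \frac{4}{B}$)
$\frac{s{\left(494 \right)}}{-436284} + \frac{U{\left(-691,-79 \right)}}{M{\left(104 \right)}} = \frac{4 \cdot \frac{1}{494}}{-436284} + \frac{3 + 13 \left(-79\right)}{104^{2}} = 4 \cdot \frac{1}{494} \left(- \frac{1}{436284}\right) + \frac{3 - 1027}{10816} = \frac{2}{247} \left(- \frac{1}{436284}\right) - \frac{16}{169} = - \frac{1}{53881074} - \frac{16}{169} = - \frac{66315181}{700453962}$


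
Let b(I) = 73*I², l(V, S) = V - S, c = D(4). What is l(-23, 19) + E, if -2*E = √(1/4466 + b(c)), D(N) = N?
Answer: -42 - √23295946674/8932 ≈ -59.088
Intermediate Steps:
c = 4
E = -√23295946674/8932 (E = -√(1/4466 + 73*4²)/2 = -√(1/4466 + 73*16)/2 = -√(1/4466 + 1168)/2 = -√23295946674/8932 ≈ -17.088)
l(-23, 19) + E = (-23 - 1*19) - √23295946674/8932 = (-23 - 19) - √23295946674/8932 = -42 - √23295946674/8932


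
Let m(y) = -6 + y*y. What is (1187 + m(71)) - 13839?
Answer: -7617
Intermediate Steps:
m(y) = -6 + y²
(1187 + m(71)) - 13839 = (1187 + (-6 + 71²)) - 13839 = (1187 + (-6 + 5041)) - 13839 = (1187 + 5035) - 13839 = 6222 - 13839 = -7617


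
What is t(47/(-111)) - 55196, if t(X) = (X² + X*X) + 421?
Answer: -674878357/12321 ≈ -54775.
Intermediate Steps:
t(X) = 421 + 2*X² (t(X) = (X² + X²) + 421 = 2*X² + 421 = 421 + 2*X²)
t(47/(-111)) - 55196 = (421 + 2*(47/(-111))²) - 55196 = (421 + 2*(47*(-1/111))²) - 55196 = (421 + 2*(-47/111)²) - 55196 = (421 + 2*(2209/12321)) - 55196 = (421 + 4418/12321) - 55196 = 5191559/12321 - 55196 = -674878357/12321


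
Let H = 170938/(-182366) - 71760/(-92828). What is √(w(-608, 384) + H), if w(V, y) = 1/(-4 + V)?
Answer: I*√14612527658410499981/9384371994 ≈ 0.40734*I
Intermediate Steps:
H = -15115481/92003647 (H = 170938*(-1/182366) - 71760*(-1/92828) = -85469/91183 + 780/1009 = -15115481/92003647 ≈ -0.16429)
√(w(-608, 384) + H) = √(1/(-4 - 608) - 15115481/92003647) = √(1/(-612) - 15115481/92003647) = √(-1/612 - 15115481/92003647) = √(-9342678019/56306231964) = I*√14612527658410499981/9384371994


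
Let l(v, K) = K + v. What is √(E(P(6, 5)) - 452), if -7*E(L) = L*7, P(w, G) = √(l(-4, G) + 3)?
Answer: I*√454 ≈ 21.307*I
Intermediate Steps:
P(w, G) = √(-1 + G) (P(w, G) = √((G - 4) + 3) = √((-4 + G) + 3) = √(-1 + G))
E(L) = -L (E(L) = -L*7/7 = -L)
√(E(P(6, 5)) - 452) = √(-√(-1 + 5) - 452) = √(-√4 - 452) = √(-1*2 - 452) = √(-2 - 452) = √(-454) = I*√454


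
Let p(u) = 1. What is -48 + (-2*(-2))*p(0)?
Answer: -44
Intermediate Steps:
-48 + (-2*(-2))*p(0) = -48 - 2*(-2)*1 = -48 + 4*1 = -48 + 4 = -44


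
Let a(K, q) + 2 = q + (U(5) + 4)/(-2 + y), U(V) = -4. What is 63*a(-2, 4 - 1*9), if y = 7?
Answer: -441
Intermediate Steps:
a(K, q) = -2 + q (a(K, q) = -2 + (q + (-4 + 4)/(-2 + 7)) = -2 + (q + 0/5) = -2 + (q + 0*(⅕)) = -2 + (q + 0) = -2 + q)
63*a(-2, 4 - 1*9) = 63*(-2 + (4 - 1*9)) = 63*(-2 + (4 - 9)) = 63*(-2 - 5) = 63*(-7) = -441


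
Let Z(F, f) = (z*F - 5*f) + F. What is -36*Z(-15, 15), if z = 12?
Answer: 9720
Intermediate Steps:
Z(F, f) = -5*f + 13*F (Z(F, f) = (12*F - 5*f) + F = (-5*f + 12*F) + F = -5*f + 13*F)
-36*Z(-15, 15) = -36*(-5*15 + 13*(-15)) = -36*(-75 - 195) = -36*(-270) = 9720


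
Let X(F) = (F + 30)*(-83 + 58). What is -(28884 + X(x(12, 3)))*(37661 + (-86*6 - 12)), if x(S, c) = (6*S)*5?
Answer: -710502822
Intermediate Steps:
x(S, c) = 30*S
X(F) = -750 - 25*F (X(F) = (30 + F)*(-25) = -750 - 25*F)
-(28884 + X(x(12, 3)))*(37661 + (-86*6 - 12)) = -(28884 + (-750 - 750*12))*(37661 + (-86*6 - 12)) = -(28884 + (-750 - 25*360))*(37661 + (-516 - 12)) = -(28884 + (-750 - 9000))*(37661 - 528) = -(28884 - 9750)*37133 = -19134*37133 = -1*710502822 = -710502822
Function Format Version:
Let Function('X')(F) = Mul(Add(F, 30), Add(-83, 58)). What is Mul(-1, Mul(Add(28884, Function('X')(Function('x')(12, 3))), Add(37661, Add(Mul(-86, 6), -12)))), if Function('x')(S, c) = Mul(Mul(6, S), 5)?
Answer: -710502822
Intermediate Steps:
Function('x')(S, c) = Mul(30, S)
Function('X')(F) = Add(-750, Mul(-25, F)) (Function('X')(F) = Mul(Add(30, F), -25) = Add(-750, Mul(-25, F)))
Mul(-1, Mul(Add(28884, Function('X')(Function('x')(12, 3))), Add(37661, Add(Mul(-86, 6), -12)))) = Mul(-1, Mul(Add(28884, Add(-750, Mul(-25, Mul(30, 12)))), Add(37661, Add(Mul(-86, 6), -12)))) = Mul(-1, Mul(Add(28884, Add(-750, Mul(-25, 360))), Add(37661, Add(-516, -12)))) = Mul(-1, Mul(Add(28884, Add(-750, -9000)), Add(37661, -528))) = Mul(-1, Mul(Add(28884, -9750), 37133)) = Mul(-1, Mul(19134, 37133)) = Mul(-1, 710502822) = -710502822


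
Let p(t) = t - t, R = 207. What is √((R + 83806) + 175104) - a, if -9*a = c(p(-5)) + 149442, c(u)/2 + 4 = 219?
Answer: 149872/9 + √259117 ≈ 17161.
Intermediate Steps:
p(t) = 0
c(u) = 430 (c(u) = -8 + 2*219 = -8 + 438 = 430)
a = -149872/9 (a = -(430 + 149442)/9 = -⅑*149872 = -149872/9 ≈ -16652.)
√((R + 83806) + 175104) - a = √((207 + 83806) + 175104) - 1*(-149872/9) = √(84013 + 175104) + 149872/9 = √259117 + 149872/9 = 149872/9 + √259117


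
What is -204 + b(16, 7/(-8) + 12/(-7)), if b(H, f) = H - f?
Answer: -10383/56 ≈ -185.41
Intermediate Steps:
-204 + b(16, 7/(-8) + 12/(-7)) = -204 + (16 - (7/(-8) + 12/(-7))) = -204 + (16 - (7*(-⅛) + 12*(-⅐))) = -204 + (16 - (-7/8 - 12/7)) = -204 + (16 - 1*(-145/56)) = -204 + (16 + 145/56) = -204 + 1041/56 = -10383/56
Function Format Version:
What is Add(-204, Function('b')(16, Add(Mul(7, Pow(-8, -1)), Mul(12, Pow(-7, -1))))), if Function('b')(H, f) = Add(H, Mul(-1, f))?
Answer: Rational(-10383, 56) ≈ -185.41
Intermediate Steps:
Add(-204, Function('b')(16, Add(Mul(7, Pow(-8, -1)), Mul(12, Pow(-7, -1))))) = Add(-204, Add(16, Mul(-1, Add(Mul(7, Pow(-8, -1)), Mul(12, Pow(-7, -1)))))) = Add(-204, Add(16, Mul(-1, Add(Mul(7, Rational(-1, 8)), Mul(12, Rational(-1, 7)))))) = Add(-204, Add(16, Mul(-1, Add(Rational(-7, 8), Rational(-12, 7))))) = Add(-204, Add(16, Mul(-1, Rational(-145, 56)))) = Add(-204, Add(16, Rational(145, 56))) = Add(-204, Rational(1041, 56)) = Rational(-10383, 56)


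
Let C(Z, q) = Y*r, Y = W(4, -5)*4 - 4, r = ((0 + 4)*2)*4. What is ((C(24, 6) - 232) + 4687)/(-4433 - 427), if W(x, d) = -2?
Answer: -1357/1620 ≈ -0.83765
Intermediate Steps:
r = 32 (r = (4*2)*4 = 8*4 = 32)
Y = -12 (Y = -2*4 - 4 = -8 - 4 = -12)
C(Z, q) = -384 (C(Z, q) = -12*32 = -384)
((C(24, 6) - 232) + 4687)/(-4433 - 427) = ((-384 - 232) + 4687)/(-4433 - 427) = (-616 + 4687)/(-4860) = 4071*(-1/4860) = -1357/1620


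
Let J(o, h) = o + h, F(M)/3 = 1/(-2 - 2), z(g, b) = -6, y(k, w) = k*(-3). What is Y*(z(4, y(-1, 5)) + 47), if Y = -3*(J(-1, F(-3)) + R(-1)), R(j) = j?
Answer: 1353/4 ≈ 338.25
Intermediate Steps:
y(k, w) = -3*k
F(M) = -¾ (F(M) = 3/(-2 - 2) = 3/(-4) = 3*(-¼) = -¾)
J(o, h) = h + o
Y = 33/4 (Y = -3*((-¾ - 1) - 1) = -3*(-7/4 - 1) = -3*(-11/4) = 33/4 ≈ 8.2500)
Y*(z(4, y(-1, 5)) + 47) = 33*(-6 + 47)/4 = (33/4)*41 = 1353/4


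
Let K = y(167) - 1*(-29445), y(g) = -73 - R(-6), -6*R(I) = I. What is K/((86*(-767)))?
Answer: -29371/65962 ≈ -0.44527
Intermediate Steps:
R(I) = -I/6
y(g) = -74 (y(g) = -73 - (-1)*(-6)/6 = -73 - 1*1 = -73 - 1 = -74)
K = 29371 (K = -74 - 1*(-29445) = -74 + 29445 = 29371)
K/((86*(-767))) = 29371/((86*(-767))) = 29371/(-65962) = 29371*(-1/65962) = -29371/65962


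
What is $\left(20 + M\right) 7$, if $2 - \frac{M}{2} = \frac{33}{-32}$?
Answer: $\frac{2919}{16} \approx 182.44$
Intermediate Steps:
$M = \frac{97}{16}$ ($M = 4 - 2 \frac{33}{-32} = 4 - 2 \cdot 33 \left(- \frac{1}{32}\right) = 4 - - \frac{33}{16} = 4 + \frac{33}{16} = \frac{97}{16} \approx 6.0625$)
$\left(20 + M\right) 7 = \left(20 + \frac{97}{16}\right) 7 = \frac{417}{16} \cdot 7 = \frac{2919}{16}$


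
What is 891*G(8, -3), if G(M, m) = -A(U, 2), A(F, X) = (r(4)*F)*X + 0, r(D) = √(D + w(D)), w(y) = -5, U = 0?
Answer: 0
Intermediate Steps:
r(D) = √(-5 + D) (r(D) = √(D - 5) = √(-5 + D))
A(F, X) = I*F*X (A(F, X) = (√(-5 + 4)*F)*X + 0 = (√(-1)*F)*X + 0 = (I*F)*X + 0 = I*F*X + 0 = I*F*X)
G(M, m) = 0 (G(M, m) = -I*0*2 = -1*0 = 0)
891*G(8, -3) = 891*0 = 0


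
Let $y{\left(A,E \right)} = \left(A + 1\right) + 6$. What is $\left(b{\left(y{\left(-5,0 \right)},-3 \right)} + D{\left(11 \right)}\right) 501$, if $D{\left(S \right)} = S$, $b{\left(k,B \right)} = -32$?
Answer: $-10521$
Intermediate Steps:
$y{\left(A,E \right)} = 7 + A$ ($y{\left(A,E \right)} = \left(1 + A\right) + 6 = 7 + A$)
$\left(b{\left(y{\left(-5,0 \right)},-3 \right)} + D{\left(11 \right)}\right) 501 = \left(-32 + 11\right) 501 = \left(-21\right) 501 = -10521$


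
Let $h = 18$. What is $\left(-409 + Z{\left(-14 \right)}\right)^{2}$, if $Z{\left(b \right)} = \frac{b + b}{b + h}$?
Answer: $173056$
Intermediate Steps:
$Z{\left(b \right)} = \frac{2 b}{18 + b}$ ($Z{\left(b \right)} = \frac{b + b}{b + 18} = \frac{2 b}{18 + b}$)
$\left(-409 + Z{\left(-14 \right)}\right)^{2} = \left(-409 + 2 \left(-14\right) \frac{1}{18 - 14}\right)^{2} = \left(-409 + 2 \left(-14\right) \frac{1}{4}\right)^{2} = \left(-409 - 7\right)^{2} = \left(-416\right)^{2} = 173056$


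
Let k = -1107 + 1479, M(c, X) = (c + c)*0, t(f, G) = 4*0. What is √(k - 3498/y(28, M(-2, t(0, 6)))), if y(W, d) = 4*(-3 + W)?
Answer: √33702/10 ≈ 18.358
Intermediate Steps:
t(f, G) = 0
M(c, X) = 0 (M(c, X) = (2*c)*0 = 0)
y(W, d) = -12 + 4*W
k = 372
√(k - 3498/y(28, M(-2, t(0, 6)))) = √(372 - 3498/(-12 + 4*28)) = √(372 - 3498/(-12 + 112)) = √(372 - 3498/100) = √(372 - 3498*1/100) = √(372 - 1749/50) = √(16851/50) = √33702/10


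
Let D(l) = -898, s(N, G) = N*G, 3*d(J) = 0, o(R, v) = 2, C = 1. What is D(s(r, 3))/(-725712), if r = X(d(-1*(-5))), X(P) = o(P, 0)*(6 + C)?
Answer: 449/362856 ≈ 0.0012374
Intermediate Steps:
d(J) = 0 (d(J) = (⅓)*0 = 0)
X(P) = 14 (X(P) = 2*(6 + 1) = 2*7 = 14)
r = 14
s(N, G) = G*N
D(s(r, 3))/(-725712) = -898/(-725712) = -898*(-1/725712) = 449/362856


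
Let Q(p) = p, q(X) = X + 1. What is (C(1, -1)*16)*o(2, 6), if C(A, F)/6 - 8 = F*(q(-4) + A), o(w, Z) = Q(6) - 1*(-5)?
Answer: 10560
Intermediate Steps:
q(X) = 1 + X
o(w, Z) = 11 (o(w, Z) = 6 - 1*(-5) = 6 + 5 = 11)
C(A, F) = 48 + 6*F*(-3 + A) (C(A, F) = 48 + 6*(F*((1 - 4) + A)) = 48 + 6*(F*(-3 + A)) = 48 + 6*F*(-3 + A))
(C(1, -1)*16)*o(2, 6) = ((48 - 18*(-1) + 6*1*(-1))*16)*11 = ((48 + 18 - 6)*16)*11 = (60*16)*11 = 960*11 = 10560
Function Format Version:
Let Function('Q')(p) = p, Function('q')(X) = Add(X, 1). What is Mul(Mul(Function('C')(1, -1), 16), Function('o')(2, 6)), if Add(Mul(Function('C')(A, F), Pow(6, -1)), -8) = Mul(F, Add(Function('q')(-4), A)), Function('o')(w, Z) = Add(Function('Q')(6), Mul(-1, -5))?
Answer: 10560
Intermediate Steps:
Function('q')(X) = Add(1, X)
Function('o')(w, Z) = 11 (Function('o')(w, Z) = Add(6, Mul(-1, -5)) = Add(6, 5) = 11)
Function('C')(A, F) = Add(48, Mul(6, F, Add(-3, A))) (Function('C')(A, F) = Add(48, Mul(6, Mul(F, Add(Add(1, -4), A)))) = Add(48, Mul(6, Mul(F, Add(-3, A)))) = Add(48, Mul(6, F, Add(-3, A))))
Mul(Mul(Function('C')(1, -1), 16), Function('o')(2, 6)) = Mul(Mul(Add(48, Mul(-18, -1), Mul(6, 1, -1)), 16), 11) = Mul(Mul(Add(48, 18, -6), 16), 11) = Mul(Mul(60, 16), 11) = Mul(960, 11) = 10560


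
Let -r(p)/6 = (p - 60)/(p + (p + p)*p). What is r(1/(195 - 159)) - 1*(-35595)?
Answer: 909477/19 ≈ 47867.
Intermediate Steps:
r(p) = -6*(-60 + p)/(p + 2*p**2) (r(p) = -6*(p - 60)/(p + (p + p)*p) = -6*(-60 + p)/(p + (2*p)*p) = -6*(-60 + p)/(p + 2*p**2))
r(1/(195 - 159)) - 1*(-35595) = 6*(60 - 1/(195 - 159))/((1/(195 - 159))*(1 + 2/(195 - 159))) - 1*(-35595) = 6*(60 - 1/36)/((1/36)*(1 + 2/36)) + 35595 = 6*(60 - 1*1/36)/((1/36)*(1 + 2*(1/36))) + 35595 = 6*36*(60 - 1/36)/(1 + 1/18) + 35595 = 6*36*(2159/36)/(19/18) + 35595 = 6*36*(18/19)*(2159/36) + 35595 = 233172/19 + 35595 = 909477/19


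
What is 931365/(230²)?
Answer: 186273/10580 ≈ 17.606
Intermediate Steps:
931365/(230²) = 931365/52900 = 931365*(1/52900) = 186273/10580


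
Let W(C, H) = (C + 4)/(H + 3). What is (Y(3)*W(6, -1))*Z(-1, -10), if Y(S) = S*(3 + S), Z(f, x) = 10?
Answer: 900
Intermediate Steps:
W(C, H) = (4 + C)/(3 + H)
(Y(3)*W(6, -1))*Z(-1, -10) = ((3*(3 + 3))*((4 + 6)/(3 - 1)))*10 = ((3*6)*(10/2))*10 = (18*((½)*10))*10 = (18*5)*10 = 90*10 = 900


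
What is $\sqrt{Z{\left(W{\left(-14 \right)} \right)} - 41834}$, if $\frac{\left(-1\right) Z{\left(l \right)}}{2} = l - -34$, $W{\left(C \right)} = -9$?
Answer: $2 i \sqrt{10471} \approx 204.66 i$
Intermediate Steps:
$Z{\left(l \right)} = -68 - 2 l$ ($Z{\left(l \right)} = - 2 \left(l - -34\right) = - 2 \left(l + 34\right) = - 2 \left(34 + l\right) = -68 - 2 l$)
$\sqrt{Z{\left(W{\left(-14 \right)} \right)} - 41834} = \sqrt{\left(-68 - -18\right) - 41834} = \sqrt{\left(-68 + 18\right) - 41834} = \sqrt{-50 - 41834} = \sqrt{-41884} = 2 i \sqrt{10471}$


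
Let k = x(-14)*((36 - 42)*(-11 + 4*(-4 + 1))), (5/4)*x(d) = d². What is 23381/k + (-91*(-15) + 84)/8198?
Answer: 557578699/443479008 ≈ 1.2573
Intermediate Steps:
x(d) = 4*d²/5
k = 108192/5 (k = ((⅘)*(-14)²)*((36 - 42)*(-11 + 4*(-4 + 1))) = ((⅘)*196)*(-6*(-11 + 4*(-3))) = 784*(-6*(-11 - 12))/5 = 784*(-6*(-23))/5 = (784/5)*138 = 108192/5 ≈ 21638.)
23381/k + (-91*(-15) + 84)/8198 = 23381/(108192/5) + (-91*(-15) + 84)/8198 = 23381*(5/108192) + (1365 + 84)*(1/8198) = 116905/108192 + 1449*(1/8198) = 116905/108192 + 1449/8198 = 557578699/443479008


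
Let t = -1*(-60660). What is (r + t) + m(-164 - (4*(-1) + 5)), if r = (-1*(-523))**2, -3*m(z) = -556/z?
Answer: 165422999/495 ≈ 3.3419e+5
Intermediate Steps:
t = 60660
m(z) = 556/(3*z) (m(z) = -(-556)/(3*z) = 556/(3*z))
r = 273529 (r = 523**2 = 273529)
(r + t) + m(-164 - (4*(-1) + 5)) = (273529 + 60660) + 556/(3*(-164 - (4*(-1) + 5))) = 334189 + 556/(3*(-164 - (-4 + 5))) = 334189 + 556/(3*(-164 - 1*1)) = 334189 + 556/(3*(-164 - 1)) = 334189 + (556/3)/(-165) = 334189 + (556/3)*(-1/165) = 334189 - 556/495 = 165422999/495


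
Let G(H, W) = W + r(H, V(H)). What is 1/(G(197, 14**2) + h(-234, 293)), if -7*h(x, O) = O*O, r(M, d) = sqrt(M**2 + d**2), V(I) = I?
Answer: -591339/7132560247 - 9653*sqrt(2)/7132560247 ≈ -8.4821e-5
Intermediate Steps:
G(H, W) = W + sqrt(2)*sqrt(H**2) (G(H, W) = W + sqrt(H**2 + H**2) = W + sqrt(2*H**2) = W + sqrt(2)*sqrt(H**2))
h(x, O) = -O**2/7 (h(x, O) = -O*O/7 = -O**2/7)
1/(G(197, 14**2) + h(-234, 293)) = 1/((14**2 + sqrt(2)*sqrt(197**2)) - 1/7*293**2) = 1/((196 + sqrt(2)*sqrt(38809)) - 1/7*85849) = 1/((196 + sqrt(2)*197) - 85849/7) = 1/((196 + 197*sqrt(2)) - 85849/7) = 1/(-84477/7 + 197*sqrt(2))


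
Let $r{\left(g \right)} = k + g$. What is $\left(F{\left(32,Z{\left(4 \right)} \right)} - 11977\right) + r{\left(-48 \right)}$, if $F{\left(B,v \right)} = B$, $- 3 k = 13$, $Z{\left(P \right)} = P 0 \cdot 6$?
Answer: $- \frac{35992}{3} \approx -11997.0$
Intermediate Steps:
$Z{\left(P \right)} = 0$ ($Z{\left(P \right)} = 0 \cdot 6 = 0$)
$k = - \frac{13}{3}$ ($k = \left(- \frac{1}{3}\right) 13 = - \frac{13}{3} \approx -4.3333$)
$r{\left(g \right)} = - \frac{13}{3} + g$
$\left(F{\left(32,Z{\left(4 \right)} \right)} - 11977\right) + r{\left(-48 \right)} = \left(32 - 11977\right) - \frac{157}{3} = -11945 - \frac{157}{3} = - \frac{35992}{3}$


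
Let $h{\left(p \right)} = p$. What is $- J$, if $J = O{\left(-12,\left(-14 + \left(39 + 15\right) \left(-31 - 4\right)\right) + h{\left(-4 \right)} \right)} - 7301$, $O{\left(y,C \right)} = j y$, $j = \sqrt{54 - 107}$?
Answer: $7301 + 12 i \sqrt{53} \approx 7301.0 + 87.361 i$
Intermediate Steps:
$j = i \sqrt{53}$ ($j = \sqrt{-53} = i \sqrt{53} \approx 7.2801 i$)
$O{\left(y,C \right)} = i y \sqrt{53}$ ($O{\left(y,C \right)} = i \sqrt{53} y = i y \sqrt{53}$)
$J = -7301 - 12 i \sqrt{53}$ ($J = i \left(-12\right) \sqrt{53} - 7301 = - 12 i \sqrt{53} - 7301 = -7301 - 12 i \sqrt{53} \approx -7301.0 - 87.361 i$)
$- J = - (-7301 - 12 i \sqrt{53}) = 7301 + 12 i \sqrt{53}$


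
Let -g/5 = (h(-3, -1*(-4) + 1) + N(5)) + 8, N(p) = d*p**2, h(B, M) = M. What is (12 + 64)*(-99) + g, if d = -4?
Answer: -7089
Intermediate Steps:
N(p) = -4*p**2
g = 435 (g = -5*(((-1*(-4) + 1) - 4*5**2) + 8) = -5*(((4 + 1) - 4*25) + 8) = -5*((5 - 100) + 8) = -5*(-95 + 8) = -5*(-87) = 435)
(12 + 64)*(-99) + g = (12 + 64)*(-99) + 435 = 76*(-99) + 435 = -7524 + 435 = -7089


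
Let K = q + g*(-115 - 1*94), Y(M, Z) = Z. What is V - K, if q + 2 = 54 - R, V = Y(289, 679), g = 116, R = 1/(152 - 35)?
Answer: 2909908/117 ≈ 24871.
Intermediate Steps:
R = 1/117 ≈ 0.0085470
V = 679
q = 6083/117 (q = -2 + (54 - 1*1/117) = -2 + (54 - 1/117) = -2 + 6317/117 = 6083/117 ≈ 51.991)
K = -2830465/117 (K = 6083/117 + 116*(-115 - 1*94) = 6083/117 + 116*(-115 - 94) = 6083/117 + 116*(-209) = 6083/117 - 24244 = -2830465/117 ≈ -24192.)
V - K = 679 - 1*(-2830465/117) = 679 + 2830465/117 = 2909908/117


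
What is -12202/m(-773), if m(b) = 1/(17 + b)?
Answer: 9224712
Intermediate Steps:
-12202/m(-773) = -12202/(1/(17 - 773)) = -12202/(1/(-756)) = -12202/(-1/756) = -12202*(-756) = 9224712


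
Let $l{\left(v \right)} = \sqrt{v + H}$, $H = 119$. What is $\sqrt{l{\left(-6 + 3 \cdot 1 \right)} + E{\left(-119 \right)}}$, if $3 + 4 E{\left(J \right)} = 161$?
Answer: $\frac{\sqrt{158 + 8 \sqrt{29}}}{2} \approx 7.0902$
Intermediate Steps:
$l{\left(v \right)} = \sqrt{119 + v}$ ($l{\left(v \right)} = \sqrt{v + 119} = \sqrt{119 + v}$)
$E{\left(J \right)} = \frac{79}{2}$ ($E{\left(J \right)} = - \frac{3}{4} + \frac{1}{4} \cdot 161 = - \frac{3}{4} + \frac{161}{4} = \frac{79}{2}$)
$\sqrt{l{\left(-6 + 3 \cdot 1 \right)} + E{\left(-119 \right)}} = \sqrt{\sqrt{119 + \left(-6 + 3 \cdot 1\right)} + \frac{79}{2}} = \sqrt{\sqrt{119 + \left(-6 + 3\right)} + \frac{79}{2}} = \sqrt{\sqrt{119 - 3} + \frac{79}{2}} = \sqrt{\sqrt{116} + \frac{79}{2}} = \sqrt{2 \sqrt{29} + \frac{79}{2}} = \sqrt{\frac{79}{2} + 2 \sqrt{29}}$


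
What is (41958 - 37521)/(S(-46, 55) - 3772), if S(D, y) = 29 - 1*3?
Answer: -4437/3746 ≈ -1.1845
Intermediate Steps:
S(D, y) = 26 (S(D, y) = 29 - 3 = 26)
(41958 - 37521)/(S(-46, 55) - 3772) = (41958 - 37521)/(26 - 3772) = 4437/(-3746) = 4437*(-1/3746) = -4437/3746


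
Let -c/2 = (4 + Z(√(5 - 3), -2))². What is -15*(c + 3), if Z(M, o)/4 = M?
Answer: 1395 + 960*√2 ≈ 2752.6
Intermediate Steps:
Z(M, o) = 4*M
c = -2*(4 + 4*√2)² (c = -2*(4 + 4*√(5 - 3))² = -2*(4 + 4*√2)² ≈ -186.51)
-15*(c + 3) = -15*((-96 - 64*√2) + 3) = -15*(-93 - 64*√2) = 1395 + 960*√2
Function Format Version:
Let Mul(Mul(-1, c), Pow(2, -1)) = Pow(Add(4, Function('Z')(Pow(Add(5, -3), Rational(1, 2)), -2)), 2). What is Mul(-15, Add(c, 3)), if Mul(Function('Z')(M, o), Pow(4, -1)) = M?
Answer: Add(1395, Mul(960, Pow(2, Rational(1, 2)))) ≈ 2752.6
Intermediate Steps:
Function('Z')(M, o) = Mul(4, M)
c = Mul(-2, Pow(Add(4, Mul(4, Pow(2, Rational(1, 2)))), 2)) (c = Mul(-2, Pow(Add(4, Mul(4, Pow(Add(5, -3), Rational(1, 2)))), 2)) = Mul(-2, Pow(Add(4, Mul(4, Pow(2, Rational(1, 2)))), 2)) ≈ -186.51)
Mul(-15, Add(c, 3)) = Mul(-15, Add(Add(-96, Mul(-64, Pow(2, Rational(1, 2)))), 3)) = Mul(-15, Add(-93, Mul(-64, Pow(2, Rational(1, 2))))) = Add(1395, Mul(960, Pow(2, Rational(1, 2))))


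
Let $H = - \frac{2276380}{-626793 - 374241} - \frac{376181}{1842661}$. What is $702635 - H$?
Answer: $\frac{648026516117928982}{922283155737} \approx 7.0263 \cdot 10^{5}$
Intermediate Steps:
$H = \frac{1909013338013}{922283155737}$ ($H = - \frac{2276380}{-626793 - 374241} - \frac{376181}{1842661} = - \frac{2276380}{-1001034} - \frac{376181}{1842661} = \left(-2276380\right) \left(- \frac{1}{1001034}\right) - \frac{376181}{1842661} = \frac{1138190}{500517} - \frac{376181}{1842661} = \frac{1909013338013}{922283155737} \approx 2.0699$)
$702635 - H = 702635 - \frac{1909013338013}{922283155737} = \frac{648026516117928982}{922283155737}$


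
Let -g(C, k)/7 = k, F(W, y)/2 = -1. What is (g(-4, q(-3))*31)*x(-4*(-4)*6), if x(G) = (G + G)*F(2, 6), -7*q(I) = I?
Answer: 35712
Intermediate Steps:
q(I) = -I/7
F(W, y) = -2 (F(W, y) = 2*(-1) = -2)
g(C, k) = -7*k
x(G) = -4*G (x(G) = (G + G)*(-2) = (2*G)*(-2) = -4*G)
(g(-4, q(-3))*31)*x(-4*(-4)*6) = (-(-1)*(-3)*31)*(-4*(-4*(-4))*6) = (-7*3/7*31)*(-64*6) = (-3*31)*(-4*96) = -93*(-384) = 35712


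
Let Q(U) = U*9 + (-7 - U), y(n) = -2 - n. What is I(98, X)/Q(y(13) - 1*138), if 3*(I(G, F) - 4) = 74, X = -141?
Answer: -86/3693 ≈ -0.023287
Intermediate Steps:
I(G, F) = 86/3 (I(G, F) = 4 + (1/3)*74 = 4 + 74/3 = 86/3)
Q(U) = -7 + 8*U (Q(U) = 9*U + (-7 - U) = -7 + 8*U)
I(98, X)/Q(y(13) - 1*138) = 86/(3*(-7 + 8*((-2 - 1*13) - 1*138))) = 86/(3*(-7 + 8*((-2 - 13) - 138))) = 86/(3*(-7 + 8*(-15 - 138))) = 86/(3*(-7 + 8*(-153))) = 86/(3*(-7 - 1224)) = (86/3)/(-1231) = (86/3)*(-1/1231) = -86/3693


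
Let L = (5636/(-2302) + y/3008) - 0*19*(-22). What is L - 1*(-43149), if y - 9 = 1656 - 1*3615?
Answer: 74690045999/1731104 ≈ 43146.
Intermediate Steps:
y = -1950 (y = 9 + (1656 - 1*3615) = 9 + (1656 - 3615) = 9 - 1959 = -1950)
L = -5360497/1731104 (L = (5636/(-2302) - 1950/3008) - 0*19*(-22) = (5636*(-1/2302) - 1950*1/3008) - 0*(-22) = (-2818/1151 - 975/1504) - 1*0 = -5360497/1731104 + 0 = -5360497/1731104 ≈ -3.0966)
L - 1*(-43149) = -5360497/1731104 - 1*(-43149) = -5360497/1731104 + 43149 = 74690045999/1731104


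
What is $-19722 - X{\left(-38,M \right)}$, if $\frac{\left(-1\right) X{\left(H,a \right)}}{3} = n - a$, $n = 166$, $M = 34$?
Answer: $-19326$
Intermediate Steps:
$X{\left(H,a \right)} = -498 + 3 a$ ($X{\left(H,a \right)} = - 3 \left(166 - a\right) = -498 + 3 a$)
$-19722 - X{\left(-38,M \right)} = -19722 - \left(-498 + 3 \cdot 34\right) = -19722 - \left(-498 + 102\right) = -19722 - -396 = -19722 + 396 = -19326$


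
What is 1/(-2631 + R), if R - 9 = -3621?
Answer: -1/6243 ≈ -0.00016018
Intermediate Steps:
R = -3612 (R = 9 - 3621 = -3612)
1/(-2631 + R) = 1/(-2631 - 3612) = 1/(-6243) = -1/6243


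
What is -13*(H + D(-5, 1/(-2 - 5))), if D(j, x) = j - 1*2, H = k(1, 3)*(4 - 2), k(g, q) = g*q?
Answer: 13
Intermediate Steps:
H = 6 (H = (1*3)*(4 - 2) = 3*2 = 6)
D(j, x) = -2 + j (D(j, x) = j - 2 = -2 + j)
-13*(H + D(-5, 1/(-2 - 5))) = -13*(6 + (-2 - 5)) = -13*(6 - 7) = -13*(-1) = 13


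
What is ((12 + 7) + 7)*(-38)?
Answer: -988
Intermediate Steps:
((12 + 7) + 7)*(-38) = (19 + 7)*(-38) = 26*(-38) = -988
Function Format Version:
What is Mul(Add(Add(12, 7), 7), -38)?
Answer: -988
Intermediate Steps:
Mul(Add(Add(12, 7), 7), -38) = Mul(Add(19, 7), -38) = Mul(26, -38) = -988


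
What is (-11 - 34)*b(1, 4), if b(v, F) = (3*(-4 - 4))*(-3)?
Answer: -3240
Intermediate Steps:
b(v, F) = 72 (b(v, F) = (3*(-8))*(-3) = -24*(-3) = 72)
(-11 - 34)*b(1, 4) = (-11 - 34)*72 = -45*72 = -3240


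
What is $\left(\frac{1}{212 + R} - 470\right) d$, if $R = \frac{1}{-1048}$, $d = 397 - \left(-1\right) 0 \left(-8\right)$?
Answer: $- \frac{41455217194}{222175} \approx -1.8659 \cdot 10^{5}$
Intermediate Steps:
$d = 397$ ($d = 397 - 0 \left(-8\right) = 397 - 0 = 397 + 0 = 397$)
$R = - \frac{1}{1048} \approx -0.0009542$
$\left(\frac{1}{212 + R} - 470\right) d = \left(\frac{1}{212 - \frac{1}{1048}} - 470\right) 397 = \left(\frac{1}{\frac{222175}{1048}} - 470\right) 397 = \left(\frac{1048}{222175} - 470\right) 397 = \left(- \frac{104421202}{222175}\right) 397 = - \frac{41455217194}{222175}$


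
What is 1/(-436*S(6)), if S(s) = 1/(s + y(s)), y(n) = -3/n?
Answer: -11/872 ≈ -0.012615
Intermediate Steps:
S(s) = 1/(s - 3/s)
1/(-436*S(6)) = 1/(-2616/(-3 + 6**2)) = 1/(-2616/(-3 + 36)) = 1/(-2616/33) = 1/(-436*2/11) = 1/(-872/11) = -11/872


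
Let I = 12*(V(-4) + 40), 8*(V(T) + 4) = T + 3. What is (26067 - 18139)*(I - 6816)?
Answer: -50624244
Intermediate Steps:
V(T) = -29/8 + T/8 (V(T) = -4 + (T + 3)/8 = -4 + (3 + T)/8 = -4 + (3/8 + T/8) = -29/8 + T/8)
I = 861/2 (I = 12*((-29/8 + (⅛)*(-4)) + 40) = 12*((-29/8 - ½) + 40) = 12*(-33/8 + 40) = 12*(287/8) = 861/2 ≈ 430.50)
(26067 - 18139)*(I - 6816) = (26067 - 18139)*(861/2 - 6816) = 7928*(-12771/2) = -50624244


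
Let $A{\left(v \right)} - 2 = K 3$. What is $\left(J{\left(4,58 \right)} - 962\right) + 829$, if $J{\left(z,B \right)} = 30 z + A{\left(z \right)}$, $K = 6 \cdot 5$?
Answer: $79$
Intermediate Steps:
$K = 30$
$A{\left(v \right)} = 92$ ($A{\left(v \right)} = 2 + 30 \cdot 3 = 2 + 90 = 92$)
$J{\left(z,B \right)} = 92 + 30 z$ ($J{\left(z,B \right)} = 30 z + 92 = 92 + 30 z$)
$\left(J{\left(4,58 \right)} - 962\right) + 829 = \left(\left(92 + 30 \cdot 4\right) - 962\right) + 829 = \left(\left(92 + 120\right) - 962\right) + 829 = \left(212 - 962\right) + 829 = -750 + 829 = 79$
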